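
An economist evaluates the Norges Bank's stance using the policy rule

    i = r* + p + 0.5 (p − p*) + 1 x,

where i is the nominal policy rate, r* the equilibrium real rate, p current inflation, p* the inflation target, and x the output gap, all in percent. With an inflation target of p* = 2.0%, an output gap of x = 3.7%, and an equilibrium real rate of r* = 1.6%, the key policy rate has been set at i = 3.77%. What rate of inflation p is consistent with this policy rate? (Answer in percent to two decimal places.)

Collecting p: i = r* + (1 + 0.5) p − 0.5 p* + 1 x
1.5 p = 3.77 − 1.6 + 0.5 × 2.0 − 1 × 3.7 = -0.53
p = -0.53 / 1.5 = -0.35

-0.35%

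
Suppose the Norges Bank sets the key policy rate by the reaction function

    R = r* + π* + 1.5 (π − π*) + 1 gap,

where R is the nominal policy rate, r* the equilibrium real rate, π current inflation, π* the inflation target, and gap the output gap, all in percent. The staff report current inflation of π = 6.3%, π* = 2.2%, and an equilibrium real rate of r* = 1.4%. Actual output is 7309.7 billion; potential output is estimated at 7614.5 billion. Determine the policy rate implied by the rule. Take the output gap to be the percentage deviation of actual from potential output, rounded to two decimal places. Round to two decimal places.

5.75%

Output gap = 100 × (7309.7 − 7614.5) / 7614.5 = -4.00%.
R = 1.40 + 2.20 + 1.5 × (6.30 − 2.20) + 1 × (-4.00)
   = 1.40 + 2.2 + 6.15 − 4 = 5.75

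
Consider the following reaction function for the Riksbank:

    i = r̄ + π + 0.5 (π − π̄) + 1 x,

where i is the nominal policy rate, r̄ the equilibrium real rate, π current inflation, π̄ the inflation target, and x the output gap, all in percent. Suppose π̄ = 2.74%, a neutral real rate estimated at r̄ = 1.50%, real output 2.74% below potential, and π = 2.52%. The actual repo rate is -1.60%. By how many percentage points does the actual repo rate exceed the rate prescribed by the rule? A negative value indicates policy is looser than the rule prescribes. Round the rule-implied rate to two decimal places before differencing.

-2.77 pp

Output 2.74% below potential → x = -2.74.
i = 1.50 + 2.52 + 0.5 × (2.52 − 2.74) + 1 × (-2.74)
   = 1.50 + 2.52 − 0.11 − 2.74 = 1.17
Deviation = -1.60 − 1.17 = -2.77 pp.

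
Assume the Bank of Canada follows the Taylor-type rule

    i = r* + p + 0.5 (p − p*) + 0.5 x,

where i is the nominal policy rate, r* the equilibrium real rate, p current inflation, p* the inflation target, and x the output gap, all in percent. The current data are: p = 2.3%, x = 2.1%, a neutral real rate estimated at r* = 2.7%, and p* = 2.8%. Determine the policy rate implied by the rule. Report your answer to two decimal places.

i = 2.7 + 2.3 + 0.5 × (2.3 − 2.8) + 0.5 × 2.1
   = 2.7 + 2.3 − 0.25 + 1.05 = 5.80

5.80%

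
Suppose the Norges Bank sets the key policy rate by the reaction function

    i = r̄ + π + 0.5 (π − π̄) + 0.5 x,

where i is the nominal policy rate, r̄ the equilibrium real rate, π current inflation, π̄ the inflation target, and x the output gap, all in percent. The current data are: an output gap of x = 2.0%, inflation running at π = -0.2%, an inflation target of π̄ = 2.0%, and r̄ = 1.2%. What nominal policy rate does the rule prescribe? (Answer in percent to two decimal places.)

0.90%

i = 1.2 + (-0.2) + 0.5 × (-0.2 − 2.0) + 0.5 × 2.0
   = 1.2 − 0.2 − 1.1 + 1 = 0.90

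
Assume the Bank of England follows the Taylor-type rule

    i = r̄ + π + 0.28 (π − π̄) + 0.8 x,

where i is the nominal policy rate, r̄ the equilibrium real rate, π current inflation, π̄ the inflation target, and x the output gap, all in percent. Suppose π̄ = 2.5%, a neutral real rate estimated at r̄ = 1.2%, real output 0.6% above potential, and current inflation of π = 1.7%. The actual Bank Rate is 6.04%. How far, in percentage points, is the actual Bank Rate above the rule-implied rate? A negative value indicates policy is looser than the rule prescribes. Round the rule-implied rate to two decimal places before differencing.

Output 0.6% above potential → x = 0.6.
i = 1.2 + 1.7 + 0.28 × (1.7 − 2.5) + 0.8 × 0.6
   = 1.2 + 1.7 − 0.224 + 0.48 = 3.16
Deviation = 6.04 − 3.16 = 2.88 pp.

2.88 pp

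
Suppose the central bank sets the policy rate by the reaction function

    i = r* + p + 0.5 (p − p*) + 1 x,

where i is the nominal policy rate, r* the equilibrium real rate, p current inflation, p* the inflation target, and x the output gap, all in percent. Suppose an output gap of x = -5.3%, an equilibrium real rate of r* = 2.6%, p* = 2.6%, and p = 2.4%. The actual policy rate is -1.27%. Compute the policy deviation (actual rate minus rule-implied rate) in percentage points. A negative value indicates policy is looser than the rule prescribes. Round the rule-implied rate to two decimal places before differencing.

i = 2.6 + 2.4 + 0.5 × (2.4 − 2.6) + 1 × (-5.3)
   = 2.6 + 2.4 − 0.1 − 5.3 = -0.40
Deviation = -1.27 − (-0.40) = -0.87 pp.

-0.87 pp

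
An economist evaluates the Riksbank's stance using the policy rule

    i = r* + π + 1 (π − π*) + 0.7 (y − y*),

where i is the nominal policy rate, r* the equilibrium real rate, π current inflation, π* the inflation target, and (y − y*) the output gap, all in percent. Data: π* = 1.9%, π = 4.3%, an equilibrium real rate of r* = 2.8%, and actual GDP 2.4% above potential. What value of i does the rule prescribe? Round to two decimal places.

11.18%

Output 2.4% above potential → (y − y*) = 2.4.
i = 2.8 + 4.3 + 1 × (4.3 − 1.9) + 0.7 × 2.4
   = 2.8 + 4.3 + 2.4 + 1.68 = 11.18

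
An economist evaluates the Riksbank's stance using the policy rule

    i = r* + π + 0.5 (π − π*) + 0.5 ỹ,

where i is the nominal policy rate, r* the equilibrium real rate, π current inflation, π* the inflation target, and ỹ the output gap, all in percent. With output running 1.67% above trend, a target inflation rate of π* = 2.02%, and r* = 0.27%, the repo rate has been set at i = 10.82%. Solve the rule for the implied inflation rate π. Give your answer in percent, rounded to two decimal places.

7.15%

Output 1.67% above potential → ỹ = 1.67.
Collecting π: i = r* + (1 + 0.5) π − 0.5 π* + 0.5 ỹ
1.5 π = 10.82 − 0.27 + 0.5 × 2.02 − 0.5 × 1.67 = 10.725
π = 10.725 / 1.5 = 7.15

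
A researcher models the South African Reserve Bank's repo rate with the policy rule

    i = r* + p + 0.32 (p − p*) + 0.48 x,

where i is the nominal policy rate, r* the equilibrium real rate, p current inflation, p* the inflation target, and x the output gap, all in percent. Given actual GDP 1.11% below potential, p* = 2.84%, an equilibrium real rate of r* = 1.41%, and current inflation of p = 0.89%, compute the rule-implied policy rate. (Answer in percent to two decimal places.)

1.14%

Output 1.11% below potential → x = -1.11.
i = 1.41 + 0.89 + 0.32 × (0.89 − 2.84) + 0.48 × (-1.11)
   = 1.41 + 0.89 − 0.624 − 0.5328 = 1.14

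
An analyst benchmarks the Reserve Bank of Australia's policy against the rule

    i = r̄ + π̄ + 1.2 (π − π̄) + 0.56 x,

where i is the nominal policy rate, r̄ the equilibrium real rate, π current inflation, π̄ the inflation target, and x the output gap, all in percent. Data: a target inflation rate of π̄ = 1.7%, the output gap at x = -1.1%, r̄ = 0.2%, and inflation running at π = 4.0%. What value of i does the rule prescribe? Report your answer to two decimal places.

i = 0.2 + 1.7 + 1.2 × (4.0 − 1.7) + 0.56 × (-1.1)
   = 0.2 + 1.7 + 2.76 − 0.616 = 4.04

4.04%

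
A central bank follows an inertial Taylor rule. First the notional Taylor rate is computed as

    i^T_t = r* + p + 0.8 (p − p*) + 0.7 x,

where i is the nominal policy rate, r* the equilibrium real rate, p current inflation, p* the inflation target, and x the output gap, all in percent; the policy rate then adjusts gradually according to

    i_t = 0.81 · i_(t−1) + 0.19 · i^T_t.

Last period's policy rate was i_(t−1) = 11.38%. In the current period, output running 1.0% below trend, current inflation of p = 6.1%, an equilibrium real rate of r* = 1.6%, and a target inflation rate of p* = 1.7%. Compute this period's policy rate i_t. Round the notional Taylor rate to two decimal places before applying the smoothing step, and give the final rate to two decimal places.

Output 1.0% below potential → x = -1.0.
i^T_t = 1.6 + 6.1 + 0.8 × (6.1 − 1.7) + 0.7 × (-1.0)
   = 1.6 + 6.1 + 3.52 − 0.7 = 10.52
i_t = 0.81 × 11.38 + 0.19 × 10.52 = 9.2178 + 1.9988 = 11.22

11.22%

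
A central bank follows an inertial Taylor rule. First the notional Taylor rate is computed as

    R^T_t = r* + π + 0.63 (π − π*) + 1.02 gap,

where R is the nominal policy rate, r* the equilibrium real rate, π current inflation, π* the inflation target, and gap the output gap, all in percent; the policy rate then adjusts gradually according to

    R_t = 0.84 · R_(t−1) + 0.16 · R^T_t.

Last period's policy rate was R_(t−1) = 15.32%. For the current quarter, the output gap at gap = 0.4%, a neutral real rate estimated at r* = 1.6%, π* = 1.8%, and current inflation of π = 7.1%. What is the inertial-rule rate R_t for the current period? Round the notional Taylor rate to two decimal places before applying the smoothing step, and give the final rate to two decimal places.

14.86%

R^T_t = 1.6 + 7.1 + 0.63 × (7.1 − 1.8) + 1.02 × 0.4
   = 1.6 + 7.1 + 3.339 + 0.408 = 12.45
R_t = 0.84 × 15.32 + 0.16 × 12.45 = 12.8688 + 1.992 = 14.86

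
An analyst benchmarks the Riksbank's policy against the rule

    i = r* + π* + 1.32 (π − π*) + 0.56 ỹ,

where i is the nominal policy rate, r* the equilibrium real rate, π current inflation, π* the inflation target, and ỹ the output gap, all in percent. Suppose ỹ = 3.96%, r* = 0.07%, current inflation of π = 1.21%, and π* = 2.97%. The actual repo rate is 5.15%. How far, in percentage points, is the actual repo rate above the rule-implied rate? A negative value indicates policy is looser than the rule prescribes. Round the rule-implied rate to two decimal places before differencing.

i = 0.07 + 2.97 + 1.32 × (1.21 − 2.97) + 0.56 × 3.96
   = 0.07 + 2.97 − 2.3232 + 2.2176 = 2.93
Deviation = 5.15 − 2.93 = 2.22 pp.

2.22 pp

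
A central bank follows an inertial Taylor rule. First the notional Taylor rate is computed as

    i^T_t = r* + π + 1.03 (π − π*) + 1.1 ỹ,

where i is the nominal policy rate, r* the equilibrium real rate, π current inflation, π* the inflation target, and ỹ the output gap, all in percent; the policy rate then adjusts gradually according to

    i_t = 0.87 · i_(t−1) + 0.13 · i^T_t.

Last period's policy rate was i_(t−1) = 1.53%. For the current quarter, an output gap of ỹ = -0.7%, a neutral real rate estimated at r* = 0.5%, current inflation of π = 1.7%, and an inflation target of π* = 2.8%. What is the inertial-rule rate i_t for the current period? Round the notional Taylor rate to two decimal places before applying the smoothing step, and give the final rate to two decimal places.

1.37%

i^T_t = 0.5 + 1.7 + 1.03 × (1.7 − 2.8) + 1.1 × (-0.7)
   = 0.5 + 1.7 − 1.133 − 0.77 = 0.30
i_t = 0.87 × 1.53 + 0.13 × 0.30 = 1.3311 + 0.039 = 1.37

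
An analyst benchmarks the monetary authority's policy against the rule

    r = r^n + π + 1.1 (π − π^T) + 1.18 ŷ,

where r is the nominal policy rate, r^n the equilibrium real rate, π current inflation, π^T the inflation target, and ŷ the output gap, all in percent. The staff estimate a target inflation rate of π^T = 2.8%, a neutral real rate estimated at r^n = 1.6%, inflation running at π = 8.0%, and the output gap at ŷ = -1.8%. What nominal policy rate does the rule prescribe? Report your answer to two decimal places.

r = 1.6 + 8.0 + 1.1 × (8.0 − 2.8) + 1.18 × (-1.8)
   = 1.6 + 8 + 5.72 − 2.124 = 13.20

13.20%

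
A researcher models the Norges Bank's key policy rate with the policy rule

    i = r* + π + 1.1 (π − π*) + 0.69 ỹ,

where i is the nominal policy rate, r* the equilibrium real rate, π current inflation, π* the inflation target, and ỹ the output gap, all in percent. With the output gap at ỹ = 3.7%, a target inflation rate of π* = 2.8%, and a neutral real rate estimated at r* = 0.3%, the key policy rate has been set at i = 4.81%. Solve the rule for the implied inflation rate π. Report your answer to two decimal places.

2.40%

Collecting π: i = r* + (1 + 1.1) π − 1.1 π* + 0.69 ỹ
2.1 π = 4.81 − 0.3 + 1.1 × 2.8 − 0.69 × 3.7 = 5.037
π = 5.037 / 2.1 = 2.40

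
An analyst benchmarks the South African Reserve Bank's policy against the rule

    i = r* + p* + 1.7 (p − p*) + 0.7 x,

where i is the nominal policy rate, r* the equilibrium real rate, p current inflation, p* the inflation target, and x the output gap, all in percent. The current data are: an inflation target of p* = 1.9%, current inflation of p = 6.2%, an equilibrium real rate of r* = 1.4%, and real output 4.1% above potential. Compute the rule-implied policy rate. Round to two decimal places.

13.48%

Output 4.1% above potential → x = 4.1.
i = 1.4 + 1.9 + 1.7 × (6.2 − 1.9) + 0.7 × 4.1
   = 1.4 + 1.9 + 7.31 + 2.87 = 13.48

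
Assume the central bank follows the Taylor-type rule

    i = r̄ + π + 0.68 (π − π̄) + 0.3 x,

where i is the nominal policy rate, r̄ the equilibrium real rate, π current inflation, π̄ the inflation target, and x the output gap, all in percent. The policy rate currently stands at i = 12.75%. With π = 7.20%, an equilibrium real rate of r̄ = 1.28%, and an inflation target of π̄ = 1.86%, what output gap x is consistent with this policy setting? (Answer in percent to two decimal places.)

2.13%

0.3 x = 12.75 − 1.28 − 7.20 − 0.68 × (7.20 − 1.86) = 0.6388
x = 0.6388 / 0.3 = 2.13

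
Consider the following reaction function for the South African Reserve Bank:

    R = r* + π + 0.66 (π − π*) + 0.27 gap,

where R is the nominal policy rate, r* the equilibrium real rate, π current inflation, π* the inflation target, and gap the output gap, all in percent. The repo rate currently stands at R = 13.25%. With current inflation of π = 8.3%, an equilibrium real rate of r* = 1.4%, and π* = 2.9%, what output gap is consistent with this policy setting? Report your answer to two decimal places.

-0.05%

0.27 gap = 13.25 − 1.4 − 8.3 − 0.66 × (8.3 − 2.9) = -0.014
gap = -0.014 / 0.27 = -0.05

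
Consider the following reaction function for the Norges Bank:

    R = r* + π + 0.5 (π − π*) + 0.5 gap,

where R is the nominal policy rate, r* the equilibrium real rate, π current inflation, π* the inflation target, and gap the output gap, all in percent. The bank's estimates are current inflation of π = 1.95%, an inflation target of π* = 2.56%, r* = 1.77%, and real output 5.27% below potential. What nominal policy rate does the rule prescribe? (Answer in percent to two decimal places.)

0.78%

Output 5.27% below potential → gap = -5.27.
R = 1.77 + 1.95 + 0.5 × (1.95 − 2.56) + 0.5 × (-5.27)
   = 1.77 + 1.95 − 0.305 − 2.635 = 0.78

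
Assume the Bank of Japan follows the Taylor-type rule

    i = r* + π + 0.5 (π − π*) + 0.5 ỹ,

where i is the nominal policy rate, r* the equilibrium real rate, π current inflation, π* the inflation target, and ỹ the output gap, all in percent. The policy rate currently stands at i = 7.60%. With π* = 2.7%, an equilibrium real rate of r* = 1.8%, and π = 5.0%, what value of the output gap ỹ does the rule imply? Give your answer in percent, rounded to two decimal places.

0.5 ỹ = 7.60 − 1.8 − 5.0 − 0.5 × (5.0 − 2.7) = -0.35
ỹ = -0.35 / 0.5 = -0.70

-0.70%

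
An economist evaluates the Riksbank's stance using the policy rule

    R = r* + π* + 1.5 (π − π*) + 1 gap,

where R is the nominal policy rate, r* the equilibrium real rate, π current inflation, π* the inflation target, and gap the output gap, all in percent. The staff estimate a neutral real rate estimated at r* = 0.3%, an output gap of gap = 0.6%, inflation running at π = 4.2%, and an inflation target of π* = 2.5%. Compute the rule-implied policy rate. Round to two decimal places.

5.95%

R = 0.3 + 2.5 + 1.5 × (4.2 − 2.5) + 1 × 0.6
   = 0.3 + 2.5 + 2.55 + 0.6 = 5.95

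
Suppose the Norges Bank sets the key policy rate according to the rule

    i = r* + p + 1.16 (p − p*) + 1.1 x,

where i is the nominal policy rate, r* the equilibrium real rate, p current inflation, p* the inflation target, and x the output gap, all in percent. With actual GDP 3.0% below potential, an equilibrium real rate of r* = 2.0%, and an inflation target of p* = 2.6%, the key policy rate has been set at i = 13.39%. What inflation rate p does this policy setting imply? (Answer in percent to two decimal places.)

Output 3.0% below potential → x = -3.0.
Collecting p: i = r* + (1 + 1.16) p − 1.16 p* + 1.1 x
2.16 p = 13.39 − 2.0 + 1.16 × 2.6 − 1.1 × (-3.0) = 17.706
p = 17.706 / 2.16 = 8.20

8.20%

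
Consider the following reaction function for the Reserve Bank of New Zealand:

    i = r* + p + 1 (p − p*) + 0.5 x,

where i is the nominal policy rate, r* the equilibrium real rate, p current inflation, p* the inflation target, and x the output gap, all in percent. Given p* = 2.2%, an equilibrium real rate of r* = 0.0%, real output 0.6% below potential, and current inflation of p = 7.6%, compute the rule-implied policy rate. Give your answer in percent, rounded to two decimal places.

12.70%

Output 0.6% below potential → x = -0.6.
i = 0.0 + 7.6 + 1 × (7.6 − 2.2) + 0.5 × (-0.6)
   = 0.0 + 7.6 + 5.4 − 0.3 = 12.70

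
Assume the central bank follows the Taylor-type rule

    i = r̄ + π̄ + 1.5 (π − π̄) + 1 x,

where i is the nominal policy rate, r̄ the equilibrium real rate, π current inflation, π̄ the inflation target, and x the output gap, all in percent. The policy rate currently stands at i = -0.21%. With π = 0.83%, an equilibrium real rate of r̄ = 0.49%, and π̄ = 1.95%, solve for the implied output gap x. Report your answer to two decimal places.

-0.97%

1 x = -0.21 − 0.49 − 1.95 − 1.5 × (0.83 − 1.95) = -0.97
x = -0.97 / 1 = -0.97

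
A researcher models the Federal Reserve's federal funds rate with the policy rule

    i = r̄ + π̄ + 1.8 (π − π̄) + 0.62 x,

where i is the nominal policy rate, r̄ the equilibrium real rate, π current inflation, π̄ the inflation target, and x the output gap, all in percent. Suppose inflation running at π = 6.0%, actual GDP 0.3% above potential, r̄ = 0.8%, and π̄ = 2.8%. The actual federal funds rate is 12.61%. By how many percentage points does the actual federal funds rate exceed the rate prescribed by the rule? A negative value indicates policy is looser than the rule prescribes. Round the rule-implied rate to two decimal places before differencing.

3.06 pp

Output 0.3% above potential → x = 0.3.
i = 0.8 + 2.8 + 1.8 × (6.0 − 2.8) + 0.62 × 0.3
   = 0.8 + 2.8 + 5.76 + 0.186 = 9.55
Deviation = 12.61 − 9.55 = 3.06 pp.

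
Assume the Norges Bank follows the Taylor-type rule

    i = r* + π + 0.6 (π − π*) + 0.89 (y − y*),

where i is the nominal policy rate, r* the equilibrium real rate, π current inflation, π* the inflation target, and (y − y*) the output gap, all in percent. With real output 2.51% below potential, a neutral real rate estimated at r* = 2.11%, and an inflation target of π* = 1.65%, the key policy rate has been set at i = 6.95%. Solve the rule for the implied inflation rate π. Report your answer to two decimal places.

Output 2.51% below potential → (y − y*) = -2.51.
Collecting π: i = r* + (1 + 0.6) π − 0.6 π* + 0.89 (y − y*)
1.6 π = 6.95 − 2.11 + 0.6 × 1.65 − 0.89 × (-2.51) = 8.0639
π = 8.0639 / 1.6 = 5.04

5.04%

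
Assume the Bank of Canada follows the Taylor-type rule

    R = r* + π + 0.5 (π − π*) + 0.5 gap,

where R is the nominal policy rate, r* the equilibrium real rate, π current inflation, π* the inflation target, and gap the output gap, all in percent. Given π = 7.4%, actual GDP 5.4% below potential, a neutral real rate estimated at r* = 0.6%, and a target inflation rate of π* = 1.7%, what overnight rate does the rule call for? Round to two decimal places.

Output 5.4% below potential → gap = -5.4.
R = 0.6 + 7.4 + 0.5 × (7.4 − 1.7) + 0.5 × (-5.4)
   = 0.6 + 7.4 + 2.85 − 2.7 = 8.15

8.15%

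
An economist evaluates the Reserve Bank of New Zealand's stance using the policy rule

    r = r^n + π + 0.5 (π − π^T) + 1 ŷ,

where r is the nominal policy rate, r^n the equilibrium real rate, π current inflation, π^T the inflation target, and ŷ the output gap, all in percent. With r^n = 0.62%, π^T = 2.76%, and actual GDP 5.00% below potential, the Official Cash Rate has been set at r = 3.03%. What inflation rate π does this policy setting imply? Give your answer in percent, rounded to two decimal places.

Output 5.00% below potential → ŷ = -5.00.
Collecting π: r = r^n + (1 + 0.5) π − 0.5 π^T + 1 ŷ
1.5 π = 3.03 − 0.62 + 0.5 × 2.76 − 1 × (-5.00) = 8.79
π = 8.79 / 1.5 = 5.86

5.86%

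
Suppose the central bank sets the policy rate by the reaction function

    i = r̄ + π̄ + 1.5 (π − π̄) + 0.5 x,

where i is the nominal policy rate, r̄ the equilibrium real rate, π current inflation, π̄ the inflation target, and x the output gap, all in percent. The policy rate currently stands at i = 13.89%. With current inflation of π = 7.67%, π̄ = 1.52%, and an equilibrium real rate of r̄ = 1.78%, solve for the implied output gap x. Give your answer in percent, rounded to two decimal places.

2.73%

0.5 x = 13.89 − 1.78 − 1.52 − 1.5 × (7.67 − 1.52) = 1.365
x = 1.365 / 0.5 = 2.73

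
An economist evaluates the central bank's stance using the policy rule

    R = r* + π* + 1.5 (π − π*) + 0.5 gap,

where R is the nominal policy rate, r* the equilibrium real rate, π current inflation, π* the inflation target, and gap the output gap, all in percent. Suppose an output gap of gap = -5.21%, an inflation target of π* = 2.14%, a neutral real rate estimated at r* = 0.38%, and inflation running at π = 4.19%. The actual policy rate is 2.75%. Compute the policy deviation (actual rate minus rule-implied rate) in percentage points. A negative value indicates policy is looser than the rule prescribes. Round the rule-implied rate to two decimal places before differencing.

R = 0.38 + 2.14 + 1.5 × (4.19 − 2.14) + 0.5 × (-5.21)
   = 0.38 + 2.14 + 3.075 − 2.605 = 2.99
Deviation = 2.75 − 2.99 = -0.24 pp.

-0.24 pp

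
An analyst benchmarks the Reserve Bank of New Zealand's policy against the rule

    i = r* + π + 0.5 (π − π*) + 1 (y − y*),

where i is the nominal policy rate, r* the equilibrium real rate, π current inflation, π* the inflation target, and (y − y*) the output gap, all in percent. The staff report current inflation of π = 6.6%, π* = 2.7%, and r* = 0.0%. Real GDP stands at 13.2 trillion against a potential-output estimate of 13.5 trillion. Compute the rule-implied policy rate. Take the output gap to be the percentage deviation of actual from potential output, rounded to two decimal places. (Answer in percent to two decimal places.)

Output gap = 100 × (13.2 − 13.5) / 13.5 = -2.22%.
i = 0.00 + 6.60 + 0.5 × (6.60 − 2.70) + 1 × (-2.22)
   = 0.00 + 6.6 + 1.95 − 2.22 = 6.33

6.33%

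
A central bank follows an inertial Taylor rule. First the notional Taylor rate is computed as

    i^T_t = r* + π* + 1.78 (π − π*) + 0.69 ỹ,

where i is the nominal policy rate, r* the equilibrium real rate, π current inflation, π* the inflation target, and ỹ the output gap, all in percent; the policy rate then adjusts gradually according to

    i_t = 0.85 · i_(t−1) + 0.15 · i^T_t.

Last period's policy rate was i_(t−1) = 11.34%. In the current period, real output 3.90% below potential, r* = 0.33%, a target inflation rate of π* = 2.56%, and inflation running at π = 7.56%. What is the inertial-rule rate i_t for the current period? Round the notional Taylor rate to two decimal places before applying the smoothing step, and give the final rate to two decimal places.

Output 3.90% below potential → ỹ = -3.90.
i^T_t = 0.33 + 2.56 + 1.78 × (7.56 − 2.56) + 0.69 × (-3.90)
   = 0.33 + 2.56 + 8.9 − 2.691 = 9.10
i_t = 0.85 × 11.34 + 0.15 × 9.10 = 9.639 + 1.365 = 11.00

11.00%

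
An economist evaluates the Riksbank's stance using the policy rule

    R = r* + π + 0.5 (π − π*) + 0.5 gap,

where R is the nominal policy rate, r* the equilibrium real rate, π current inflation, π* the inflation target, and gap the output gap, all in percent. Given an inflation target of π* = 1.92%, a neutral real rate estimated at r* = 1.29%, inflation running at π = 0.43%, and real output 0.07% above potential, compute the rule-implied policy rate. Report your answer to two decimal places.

1.01%

Output 0.07% above potential → gap = 0.07.
R = 1.29 + 0.43 + 0.5 × (0.43 − 1.92) + 0.5 × 0.07
   = 1.29 + 0.43 − 0.745 + 0.035 = 1.01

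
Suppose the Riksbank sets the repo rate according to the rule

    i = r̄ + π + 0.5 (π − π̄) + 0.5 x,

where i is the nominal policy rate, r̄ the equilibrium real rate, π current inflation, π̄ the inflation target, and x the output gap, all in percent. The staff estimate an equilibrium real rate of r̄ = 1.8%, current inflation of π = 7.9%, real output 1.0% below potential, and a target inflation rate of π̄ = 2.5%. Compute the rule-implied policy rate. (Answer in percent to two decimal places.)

11.90%

Output 1.0% below potential → x = -1.0.
i = 1.8 + 7.9 + 0.5 × (7.9 − 2.5) + 0.5 × (-1.0)
   = 1.8 + 7.9 + 2.7 − 0.5 = 11.90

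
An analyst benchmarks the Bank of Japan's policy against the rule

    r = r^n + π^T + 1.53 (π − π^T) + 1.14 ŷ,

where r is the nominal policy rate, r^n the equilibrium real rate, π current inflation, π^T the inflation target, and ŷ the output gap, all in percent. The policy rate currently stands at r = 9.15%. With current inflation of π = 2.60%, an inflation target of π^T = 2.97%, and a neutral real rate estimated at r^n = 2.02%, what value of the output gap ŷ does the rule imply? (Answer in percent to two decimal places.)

1.14 ŷ = 9.15 − 2.02 − 2.97 − 1.53 × (2.60 − 2.97) = 4.7261
ŷ = 4.7261 / 1.14 = 4.15

4.15%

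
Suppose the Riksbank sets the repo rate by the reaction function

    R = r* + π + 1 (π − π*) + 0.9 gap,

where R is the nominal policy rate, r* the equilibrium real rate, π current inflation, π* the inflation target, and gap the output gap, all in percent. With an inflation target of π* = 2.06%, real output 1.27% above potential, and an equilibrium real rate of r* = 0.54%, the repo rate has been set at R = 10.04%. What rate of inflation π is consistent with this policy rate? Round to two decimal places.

5.21%

Output 1.27% above potential → gap = 1.27.
Collecting π: R = r* + (1 + 1) π − 1 π* + 0.9 gap
2 π = 10.04 − 0.54 + 1 × 2.06 − 0.9 × 1.27 = 10.417
π = 10.417 / 2 = 5.21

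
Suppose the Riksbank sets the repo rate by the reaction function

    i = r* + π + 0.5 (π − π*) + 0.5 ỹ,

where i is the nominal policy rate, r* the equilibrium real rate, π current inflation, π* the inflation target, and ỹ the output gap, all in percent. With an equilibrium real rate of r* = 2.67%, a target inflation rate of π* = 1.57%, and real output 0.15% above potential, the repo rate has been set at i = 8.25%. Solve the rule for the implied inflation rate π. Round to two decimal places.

Output 0.15% above potential → ỹ = 0.15.
Collecting π: i = r* + (1 + 0.5) π − 0.5 π* + 0.5 ỹ
1.5 π = 8.25 − 2.67 + 0.5 × 1.57 − 0.5 × 0.15 = 6.29
π = 6.29 / 1.5 = 4.19

4.19%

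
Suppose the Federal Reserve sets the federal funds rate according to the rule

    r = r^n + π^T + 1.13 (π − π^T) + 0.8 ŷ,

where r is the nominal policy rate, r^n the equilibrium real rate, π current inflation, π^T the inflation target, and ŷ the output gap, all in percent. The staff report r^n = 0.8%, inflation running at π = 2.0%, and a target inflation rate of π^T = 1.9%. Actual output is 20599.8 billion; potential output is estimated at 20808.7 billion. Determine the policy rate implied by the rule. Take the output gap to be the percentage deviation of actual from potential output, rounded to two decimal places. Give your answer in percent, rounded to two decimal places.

2.01%

Output gap = 100 × (20599.8 − 20808.7) / 20808.7 = -1.00%.
r = 0.80 + 1.90 + 1.13 × (2.00 − 1.90) + 0.8 × (-1.00)
   = 0.80 + 1.9 + 0.113 − 0.8 = 2.01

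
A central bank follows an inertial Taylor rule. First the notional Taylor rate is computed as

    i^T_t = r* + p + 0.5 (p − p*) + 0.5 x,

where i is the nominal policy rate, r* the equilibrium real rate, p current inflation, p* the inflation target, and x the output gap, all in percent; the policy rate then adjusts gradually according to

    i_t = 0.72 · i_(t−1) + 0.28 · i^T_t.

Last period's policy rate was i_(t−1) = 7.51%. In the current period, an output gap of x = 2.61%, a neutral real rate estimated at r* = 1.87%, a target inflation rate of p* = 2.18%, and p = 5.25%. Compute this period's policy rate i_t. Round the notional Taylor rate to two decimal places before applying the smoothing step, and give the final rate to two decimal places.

i^T_t = 1.87 + 5.25 + 0.5 × (5.25 − 2.18) + 0.5 × 2.61
   = 1.87 + 5.25 + 1.535 + 1.305 = 9.96
i_t = 0.72 × 7.51 + 0.28 × 9.96 = 5.4072 + 2.7888 = 8.20

8.20%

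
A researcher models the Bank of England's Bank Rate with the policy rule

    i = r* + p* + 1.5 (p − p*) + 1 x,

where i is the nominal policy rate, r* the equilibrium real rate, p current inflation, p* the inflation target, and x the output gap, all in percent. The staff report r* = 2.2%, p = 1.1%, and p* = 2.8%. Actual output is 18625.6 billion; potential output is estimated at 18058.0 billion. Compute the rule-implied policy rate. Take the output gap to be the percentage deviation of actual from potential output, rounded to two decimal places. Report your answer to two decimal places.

Output gap = 100 × (18625.6 − 18058.0) / 18058.0 = 3.14%.
i = 2.20 + 2.80 + 1.5 × (1.10 − 2.80) + 1 × 3.14
   = 2.20 + 2.8 − 2.55 + 3.14 = 5.59

5.59%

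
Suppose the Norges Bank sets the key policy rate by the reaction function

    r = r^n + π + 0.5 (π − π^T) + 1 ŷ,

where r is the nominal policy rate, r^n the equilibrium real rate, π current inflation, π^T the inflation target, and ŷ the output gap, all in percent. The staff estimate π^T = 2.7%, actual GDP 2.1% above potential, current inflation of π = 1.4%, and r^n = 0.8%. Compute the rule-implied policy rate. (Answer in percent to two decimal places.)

3.65%

Output 2.1% above potential → ŷ = 2.1.
r = 0.8 + 1.4 + 0.5 × (1.4 − 2.7) + 1 × 2.1
   = 0.8 + 1.4 − 0.65 + 2.1 = 3.65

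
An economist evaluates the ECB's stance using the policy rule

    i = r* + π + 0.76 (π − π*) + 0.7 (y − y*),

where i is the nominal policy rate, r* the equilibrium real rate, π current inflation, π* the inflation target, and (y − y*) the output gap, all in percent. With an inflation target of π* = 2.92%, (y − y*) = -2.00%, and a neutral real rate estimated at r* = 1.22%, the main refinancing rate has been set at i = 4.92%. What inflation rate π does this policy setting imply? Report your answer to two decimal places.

Collecting π: i = r* + (1 + 0.76) π − 0.76 π* + 0.7 (y − y*)
1.76 π = 4.92 − 1.22 + 0.76 × 2.92 − 0.7 × (-2.00) = 7.3192
π = 7.3192 / 1.76 = 4.16

4.16%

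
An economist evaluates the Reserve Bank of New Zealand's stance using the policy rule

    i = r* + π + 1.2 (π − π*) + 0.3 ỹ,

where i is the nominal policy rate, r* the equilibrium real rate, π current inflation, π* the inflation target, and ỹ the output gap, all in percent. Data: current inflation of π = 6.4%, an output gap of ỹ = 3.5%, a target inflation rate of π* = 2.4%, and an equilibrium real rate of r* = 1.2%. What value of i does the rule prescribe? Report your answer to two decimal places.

13.45%

i = 1.2 + 6.4 + 1.2 × (6.4 − 2.4) + 0.3 × 3.5
   = 1.2 + 6.4 + 4.8 + 1.05 = 13.45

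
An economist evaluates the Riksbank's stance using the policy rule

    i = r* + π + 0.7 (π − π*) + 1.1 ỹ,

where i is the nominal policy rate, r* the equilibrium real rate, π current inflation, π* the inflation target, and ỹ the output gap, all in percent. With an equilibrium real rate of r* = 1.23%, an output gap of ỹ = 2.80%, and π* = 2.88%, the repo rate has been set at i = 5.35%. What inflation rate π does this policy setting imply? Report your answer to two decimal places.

1.80%

Collecting π: i = r* + (1 + 0.7) π − 0.7 π* + 1.1 ỹ
1.7 π = 5.35 − 1.23 + 0.7 × 2.88 − 1.1 × 2.80 = 3.056
π = 3.056 / 1.7 = 1.80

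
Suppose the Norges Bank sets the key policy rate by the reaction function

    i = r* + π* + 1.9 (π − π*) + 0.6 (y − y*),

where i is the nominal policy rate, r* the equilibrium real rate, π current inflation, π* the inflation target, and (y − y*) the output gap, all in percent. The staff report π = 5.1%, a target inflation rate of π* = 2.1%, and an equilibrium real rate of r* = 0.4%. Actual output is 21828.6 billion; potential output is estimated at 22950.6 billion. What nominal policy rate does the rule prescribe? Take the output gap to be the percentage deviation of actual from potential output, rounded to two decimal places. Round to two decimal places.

5.27%

Output gap = 100 × (21828.6 − 22950.6) / 22950.6 = -4.89%.
i = 0.40 + 2.10 + 1.9 × (5.10 − 2.10) + 0.6 × (-4.89)
   = 0.40 + 2.1 + 5.7 − 2.934 = 5.27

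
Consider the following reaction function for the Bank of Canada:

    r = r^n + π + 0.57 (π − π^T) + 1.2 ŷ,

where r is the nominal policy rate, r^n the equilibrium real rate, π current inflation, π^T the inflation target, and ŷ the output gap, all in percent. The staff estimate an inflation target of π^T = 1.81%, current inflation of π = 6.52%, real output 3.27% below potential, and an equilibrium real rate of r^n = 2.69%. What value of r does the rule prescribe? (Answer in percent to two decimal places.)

7.97%

Output 3.27% below potential → ŷ = -3.27.
r = 2.69 + 6.52 + 0.57 × (6.52 − 1.81) + 1.2 × (-3.27)
   = 2.69 + 6.52 + 2.6847 − 3.924 = 7.97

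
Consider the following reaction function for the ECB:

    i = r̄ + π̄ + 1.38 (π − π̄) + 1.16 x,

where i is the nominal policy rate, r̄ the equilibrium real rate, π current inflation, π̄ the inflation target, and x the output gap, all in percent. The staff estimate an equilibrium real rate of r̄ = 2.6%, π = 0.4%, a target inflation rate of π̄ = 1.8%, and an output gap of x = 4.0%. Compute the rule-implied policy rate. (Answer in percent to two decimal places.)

i = 2.6 + 1.8 + 1.38 × (0.4 − 1.8) + 1.16 × 4.0
   = 2.6 + 1.8 − 1.932 + 4.64 = 7.11

7.11%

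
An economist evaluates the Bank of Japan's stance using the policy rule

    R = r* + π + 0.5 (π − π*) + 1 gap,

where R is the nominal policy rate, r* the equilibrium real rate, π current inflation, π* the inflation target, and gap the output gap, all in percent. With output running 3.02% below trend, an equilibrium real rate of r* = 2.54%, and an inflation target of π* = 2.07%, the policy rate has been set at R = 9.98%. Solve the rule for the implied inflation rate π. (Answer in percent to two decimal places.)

Output 3.02% below potential → gap = -3.02.
Collecting π: R = r* + (1 + 0.5) π − 0.5 π* + 1 gap
1.5 π = 9.98 − 2.54 + 0.5 × 2.07 − 1 × (-3.02) = 11.495
π = 11.495 / 1.5 = 7.66

7.66%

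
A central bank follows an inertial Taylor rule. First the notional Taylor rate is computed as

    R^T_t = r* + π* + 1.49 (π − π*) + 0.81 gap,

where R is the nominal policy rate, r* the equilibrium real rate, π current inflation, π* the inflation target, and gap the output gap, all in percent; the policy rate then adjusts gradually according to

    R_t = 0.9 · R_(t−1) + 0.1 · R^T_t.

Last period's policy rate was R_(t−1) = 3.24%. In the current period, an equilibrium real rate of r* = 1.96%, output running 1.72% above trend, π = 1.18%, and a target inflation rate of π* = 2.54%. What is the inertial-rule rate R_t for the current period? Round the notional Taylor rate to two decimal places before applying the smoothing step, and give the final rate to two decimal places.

Output 1.72% above potential → gap = 1.72.
R^T_t = 1.96 + 2.54 + 1.49 × (1.18 − 2.54) + 0.81 × 1.72
   = 1.96 + 2.54 − 2.0264 + 1.3932 = 3.87
R_t = 0.9 × 3.24 + 0.1 × 3.87 = 2.916 + 0.387 = 3.30

3.30%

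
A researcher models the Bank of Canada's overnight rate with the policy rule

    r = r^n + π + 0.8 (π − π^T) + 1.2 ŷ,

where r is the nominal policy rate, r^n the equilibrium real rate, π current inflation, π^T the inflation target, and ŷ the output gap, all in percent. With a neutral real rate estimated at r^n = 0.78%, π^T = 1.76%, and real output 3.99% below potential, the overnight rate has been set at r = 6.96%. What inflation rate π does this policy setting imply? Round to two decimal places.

6.88%

Output 3.99% below potential → ŷ = -3.99.
Collecting π: r = r^n + (1 + 0.8) π − 0.8 π^T + 1.2 ŷ
1.8 π = 6.96 − 0.78 + 0.8 × 1.76 − 1.2 × (-3.99) = 12.376
π = 12.376 / 1.8 = 6.88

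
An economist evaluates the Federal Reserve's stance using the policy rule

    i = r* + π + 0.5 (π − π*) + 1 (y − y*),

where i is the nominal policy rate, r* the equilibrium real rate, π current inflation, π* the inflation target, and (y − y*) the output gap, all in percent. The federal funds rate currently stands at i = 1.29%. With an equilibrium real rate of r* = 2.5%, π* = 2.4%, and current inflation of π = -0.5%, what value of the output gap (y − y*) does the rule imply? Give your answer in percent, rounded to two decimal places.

1 (y − y*) = 1.29 − 2.5 − (-0.5) − 0.5 × ((-0.5) − 2.4) = 0.74
(y − y*) = 0.74 / 1 = 0.74

0.74%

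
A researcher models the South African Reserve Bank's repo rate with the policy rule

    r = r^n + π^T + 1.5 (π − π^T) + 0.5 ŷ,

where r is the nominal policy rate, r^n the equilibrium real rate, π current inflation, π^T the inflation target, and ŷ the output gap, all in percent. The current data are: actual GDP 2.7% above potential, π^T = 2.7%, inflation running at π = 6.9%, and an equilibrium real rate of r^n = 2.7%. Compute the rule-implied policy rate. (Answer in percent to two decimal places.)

13.05%

Output 2.7% above potential → ŷ = 2.7.
r = 2.7 + 2.7 + 1.5 × (6.9 − 2.7) + 0.5 × 2.7
   = 2.7 + 2.7 + 6.3 + 1.35 = 13.05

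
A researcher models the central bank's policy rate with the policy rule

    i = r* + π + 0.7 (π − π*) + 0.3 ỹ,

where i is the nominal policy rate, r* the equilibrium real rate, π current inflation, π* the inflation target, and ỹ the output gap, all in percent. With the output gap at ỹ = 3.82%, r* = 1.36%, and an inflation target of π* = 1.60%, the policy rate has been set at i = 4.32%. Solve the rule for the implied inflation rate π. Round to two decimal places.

Collecting π: i = r* + (1 + 0.7) π − 0.7 π* + 0.3 ỹ
1.7 π = 4.32 − 1.36 + 0.7 × 1.60 − 0.3 × 3.82 = 2.934
π = 2.934 / 1.7 = 1.73

1.73%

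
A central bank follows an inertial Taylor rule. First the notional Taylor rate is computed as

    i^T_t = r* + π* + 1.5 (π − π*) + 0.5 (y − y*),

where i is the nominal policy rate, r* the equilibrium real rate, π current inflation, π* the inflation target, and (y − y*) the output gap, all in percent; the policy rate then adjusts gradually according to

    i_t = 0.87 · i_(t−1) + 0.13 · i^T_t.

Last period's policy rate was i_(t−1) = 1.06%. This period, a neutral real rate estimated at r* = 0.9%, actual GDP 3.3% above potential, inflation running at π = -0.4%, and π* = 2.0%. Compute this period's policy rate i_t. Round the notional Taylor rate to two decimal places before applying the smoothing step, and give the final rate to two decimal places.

1.05%

Output 3.3% above potential → (y − y*) = 3.3.
i^T_t = 0.9 + 2.0 + 1.5 × (-0.4 − 2.0) + 0.5 × 3.3
   = 0.9 + 2 − 3.6 + 1.65 = 0.95
i_t = 0.87 × 1.06 + 0.13 × 0.95 = 0.9222 + 0.1235 = 1.05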